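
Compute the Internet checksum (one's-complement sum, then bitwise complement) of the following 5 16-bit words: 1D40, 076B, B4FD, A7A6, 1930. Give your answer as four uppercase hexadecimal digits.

6580

One's-complement addition (fold any carry out of bit 15 back into bit 0):
  0x1D40 + 0x076B = 0x024AB
  0x24AB + 0xB4FD = 0x0D9A8
  0xD9A8 + 0xA7A6 = 0x1814E → wrap carry → 0x814F
  0x814F + 0x1930 = 0x09A7F
One's-complement sum = 0x9A7F.
Checksum = ~0x9A7F & 0xFFFF = 0x6580.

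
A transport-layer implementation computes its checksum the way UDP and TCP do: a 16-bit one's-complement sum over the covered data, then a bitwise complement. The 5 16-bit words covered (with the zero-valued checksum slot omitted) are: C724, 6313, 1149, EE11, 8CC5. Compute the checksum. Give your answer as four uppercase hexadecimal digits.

One's-complement addition (fold any carry out of bit 15 back into bit 0):
  0xC724 + 0x6313 = 0x12A37 → wrap carry → 0x2A38
  0x2A38 + 0x1149 = 0x03B81
  0x3B81 + 0xEE11 = 0x12992 → wrap carry → 0x2993
  0x2993 + 0x8CC5 = 0x0B658
One's-complement sum = 0xB658.
Checksum = ~0xB658 & 0xFFFF = 0x49A7.

49A7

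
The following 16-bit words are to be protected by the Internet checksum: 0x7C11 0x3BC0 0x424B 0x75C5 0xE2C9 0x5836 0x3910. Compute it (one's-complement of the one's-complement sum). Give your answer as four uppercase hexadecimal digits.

1C0D

One's-complement addition (fold any carry out of bit 15 back into bit 0):
  0x7C11 + 0x3BC0 = 0x0B7D1
  0xB7D1 + 0x424B = 0x0FA1C
  0xFA1C + 0x75C5 = 0x16FE1 → wrap carry → 0x6FE2
  0x6FE2 + 0xE2C9 = 0x152AB → wrap carry → 0x52AC
  0x52AC + 0x5836 = 0x0AAE2
  0xAAE2 + 0x3910 = 0x0E3F2
One's-complement sum = 0xE3F2.
Checksum = ~0xE3F2 & 0xFFFF = 0x1C0D.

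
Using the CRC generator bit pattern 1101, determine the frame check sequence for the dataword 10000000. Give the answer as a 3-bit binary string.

101

Append 3 zeros: 10000000000. Divide by 1101 (XOR where the leading bit is 1):
  pos 0: 1000 XOR 1101 = 0101
  pos 1: 1010 XOR 1101 = 0111
  pos 2: 1110 XOR 1101 = 0011
  pos 4: 1100 XOR 1101 = 0001
  pos 7: 1000 XOR 1101 = 0101
Remainder (last 3 bits) = 101. This is the CRC / FCS.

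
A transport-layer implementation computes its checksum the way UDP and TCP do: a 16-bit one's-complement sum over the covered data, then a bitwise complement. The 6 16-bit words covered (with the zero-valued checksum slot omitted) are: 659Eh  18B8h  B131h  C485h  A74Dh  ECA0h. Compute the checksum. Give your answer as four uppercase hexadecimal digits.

One's-complement addition (fold any carry out of bit 15 back into bit 0):
  0x659E + 0x18B8 = 0x07E56
  0x7E56 + 0xB131 = 0x12F87 → wrap carry → 0x2F88
  0x2F88 + 0xC485 = 0x0F40D
  0xF40D + 0xA74D = 0x19B5A → wrap carry → 0x9B5B
  0x9B5B + 0xECA0 = 0x187FB → wrap carry → 0x87FC
One's-complement sum = 0x87FC.
Checksum = ~0x87FC & 0xFFFF = 0x7803.

7803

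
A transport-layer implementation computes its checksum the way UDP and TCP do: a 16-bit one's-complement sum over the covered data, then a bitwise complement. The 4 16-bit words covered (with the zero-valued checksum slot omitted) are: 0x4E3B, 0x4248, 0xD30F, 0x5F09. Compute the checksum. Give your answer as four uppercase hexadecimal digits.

One's-complement addition (fold any carry out of bit 15 back into bit 0):
  0x4E3B + 0x4248 = 0x09083
  0x9083 + 0xD30F = 0x16392 → wrap carry → 0x6393
  0x6393 + 0x5F09 = 0x0C29C
One's-complement sum = 0xC29C.
Checksum = ~0xC29C & 0xFFFF = 0x3D63.

3D63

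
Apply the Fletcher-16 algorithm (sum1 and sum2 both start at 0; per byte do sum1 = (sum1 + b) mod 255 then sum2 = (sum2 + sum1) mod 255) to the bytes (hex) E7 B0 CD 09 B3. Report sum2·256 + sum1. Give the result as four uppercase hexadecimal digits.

7923

Running sums (mod 255):
  after byte 0 (E7): sum1=231, sum2=231
  after byte 1 (B0): sum1=152, sum2=128
  after byte 2 (CD): sum1=102, sum2=230
  after byte 3 (09): sum1=111, sum2=86
  after byte 4 (B3): sum1=35, sum2=121
Checksum = sum2·256 + sum1 = 121·256 + 35 = 31011 = 0x7923.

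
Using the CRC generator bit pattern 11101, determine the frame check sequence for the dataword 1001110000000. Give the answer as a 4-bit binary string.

0000

Append 4 zeros: 10011100000000000. Divide by 11101 (XOR where the leading bit is 1):
  pos 0: 10011 XOR 11101 = 01110
  pos 1: 11101 XOR 11101 = 00000
Remainder (last 4 bits) = 0000. This is the CRC / FCS.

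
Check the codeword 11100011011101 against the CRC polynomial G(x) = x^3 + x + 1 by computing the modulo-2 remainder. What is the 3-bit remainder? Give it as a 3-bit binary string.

Modulo-2 division of 11100011011101 by 1011:
  pos 0: 1110 XOR 1011 = 0101
  pos 1: 1010 XOR 1011 = 0001
  pos 4: 1011 XOR 1011 = 0000
  pos 9: 1110 XOR 1011 = 0101
  pos 10: 1011 XOR 1011 = 0000
Remainder = 000 (zero — the frame passes the CRC check).

000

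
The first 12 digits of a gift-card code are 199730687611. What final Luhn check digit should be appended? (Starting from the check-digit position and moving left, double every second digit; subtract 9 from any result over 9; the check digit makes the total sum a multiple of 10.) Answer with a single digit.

7

Partial digits right→left: 1 1 6 7 8 6 0 3 7 9 9 1
Double every second digit counting from the check-digit position (so the 1st, 3rd, 5th, ... of the partial from the right).
  doubled (with −9 where >9): 2 3 7 0 5 9 → sum 26
  kept as-is: 1 7 6 3 9 1 → sum 27
Total = 26 + 27 = 53.
Check digit = (10 − (53 mod 10)) mod 10 = 7.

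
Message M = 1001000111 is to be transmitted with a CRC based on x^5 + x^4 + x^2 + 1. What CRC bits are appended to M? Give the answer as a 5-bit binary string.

10101

Append 5 zeros: 100100011100000. Divide by 110101 (XOR where the leading bit is 1):
  pos 0: 100100 XOR 110101 = 010001
  pos 1: 100010 XOR 110101 = 010111
  pos 2: 101111 XOR 110101 = 011010
  pos 3: 110101 XOR 110101 = 000000
  pos 9: 100000 XOR 110101 = 010101
Remainder (last 5 bits) = 10101. This is the CRC / FCS.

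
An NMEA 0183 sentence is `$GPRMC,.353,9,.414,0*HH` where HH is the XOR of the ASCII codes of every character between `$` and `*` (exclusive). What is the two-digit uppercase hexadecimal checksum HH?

46

XOR the ASCII codes of the payload characters:
  'G' = 0x47 → acc = 0x47
  'P' = 0x50 → acc = 0x17
  'R' = 0x52 → acc = 0x45
  'M' = 0x4D → acc = 0x08
  'C' = 0x43 → acc = 0x4B
  ',' = 0x2C → acc = 0x67
  '.' = 0x2E → acc = 0x49
  '3' = 0x33 → acc = 0x7A
  '5' = 0x35 → acc = 0x4F
  '3' = 0x33 → acc = 0x7C
  ',' = 0x2C → acc = 0x50
  '9' = 0x39 → acc = 0x69
  ',' = 0x2C → acc = 0x45
  '.' = 0x2E → acc = 0x6B
  '4' = 0x34 → acc = 0x5F
  '1' = 0x31 → acc = 0x6E
  '4' = 0x34 → acc = 0x5A
  ',' = 0x2C → acc = 0x76
  '0' = 0x30 → acc = 0x46
Checksum = 0x46.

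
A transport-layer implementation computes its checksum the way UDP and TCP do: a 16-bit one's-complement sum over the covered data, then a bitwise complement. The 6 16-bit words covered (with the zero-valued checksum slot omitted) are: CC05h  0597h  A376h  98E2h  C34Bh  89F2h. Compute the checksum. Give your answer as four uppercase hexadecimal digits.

One's-complement addition (fold any carry out of bit 15 back into bit 0):
  0xCC05 + 0x0597 = 0x0D19C
  0xD19C + 0xA376 = 0x17512 → wrap carry → 0x7513
  0x7513 + 0x98E2 = 0x10DF5 → wrap carry → 0x0DF6
  0x0DF6 + 0xC34B = 0x0D141
  0xD141 + 0x89F2 = 0x15B33 → wrap carry → 0x5B34
One's-complement sum = 0x5B34.
Checksum = ~0x5B34 & 0xFFFF = 0xA4CB.

A4CB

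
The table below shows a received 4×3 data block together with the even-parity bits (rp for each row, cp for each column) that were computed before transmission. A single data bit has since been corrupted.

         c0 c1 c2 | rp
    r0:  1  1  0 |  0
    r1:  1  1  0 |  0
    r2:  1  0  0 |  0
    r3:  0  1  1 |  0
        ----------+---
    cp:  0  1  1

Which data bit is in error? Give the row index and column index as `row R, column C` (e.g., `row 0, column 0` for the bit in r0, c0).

Recompute each row's even parity and compare to rp:
  r0: data parity 0, sent rp 0 → ok
  r1: data parity 0, sent rp 0 → ok
  r2: data parity 1, sent rp 0 → mismatch
  r3: data parity 0, sent rp 0 → ok
Recompute each column's even parity and compare to cp:
  c0: data parity 1, sent cp 0 → mismatch
  c1: data parity 1, sent cp 1 → ok
  c2: data parity 1, sent cp 1 → ok
Exactly one row (r2) and one column (c0) fail → the flipped bit is at their intersection.

row 2, column 0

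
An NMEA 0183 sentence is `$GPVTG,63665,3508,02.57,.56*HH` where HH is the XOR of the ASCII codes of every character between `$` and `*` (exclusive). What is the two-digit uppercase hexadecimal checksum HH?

XOR the ASCII codes of the payload characters:
  'G' = 0x47 → acc = 0x47
  'P' = 0x50 → acc = 0x17
  'V' = 0x56 → acc = 0x41
  'T' = 0x54 → acc = 0x15
  'G' = 0x47 → acc = 0x52
  ',' = 0x2C → acc = 0x7E
  '6' = 0x36 → acc = 0x48
  '3' = 0x33 → acc = 0x7B
  '6' = 0x36 → acc = 0x4D
  '6' = 0x36 → acc = 0x7B
  '5' = 0x35 → acc = 0x4E
  ',' = 0x2C → acc = 0x62
  '3' = 0x33 → acc = 0x51
  '5' = 0x35 → acc = 0x64
  '0' = 0x30 → acc = 0x54
  '8' = 0x38 → acc = 0x6C
  ',' = 0x2C → acc = 0x40
  '0' = 0x30 → acc = 0x70
  '2' = 0x32 → acc = 0x42
  '.' = 0x2E → acc = 0x6C
  '5' = 0x35 → acc = 0x59
  '7' = 0x37 → acc = 0x6E
  ',' = 0x2C → acc = 0x42
  '.' = 0x2E → acc = 0x6C
  '5' = 0x35 → acc = 0x59
  '6' = 0x36 → acc = 0x6F
Checksum = 0x6F.

6F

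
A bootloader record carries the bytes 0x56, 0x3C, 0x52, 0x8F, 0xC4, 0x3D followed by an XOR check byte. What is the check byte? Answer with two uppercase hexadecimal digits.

XOR the bytes together:
  start with 0x56
  0x56 ⊕ 0x3C = 0x6A
  0x6A ⊕ 0x52 = 0x38
  0x38 ⊕ 0x8F = 0xB7
  0xB7 ⊕ 0xC4 = 0x73
  0x73 ⊕ 0x3D = 0x4E

4E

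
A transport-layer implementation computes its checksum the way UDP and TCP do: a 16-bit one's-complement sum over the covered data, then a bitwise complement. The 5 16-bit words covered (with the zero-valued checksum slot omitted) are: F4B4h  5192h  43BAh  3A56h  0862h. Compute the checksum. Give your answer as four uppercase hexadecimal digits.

3346

One's-complement addition (fold any carry out of bit 15 back into bit 0):
  0xF4B4 + 0x5192 = 0x14646 → wrap carry → 0x4647
  0x4647 + 0x43BA = 0x08A01
  0x8A01 + 0x3A56 = 0x0C457
  0xC457 + 0x0862 = 0x0CCB9
One's-complement sum = 0xCCB9.
Checksum = ~0xCCB9 & 0xFFFF = 0x3346.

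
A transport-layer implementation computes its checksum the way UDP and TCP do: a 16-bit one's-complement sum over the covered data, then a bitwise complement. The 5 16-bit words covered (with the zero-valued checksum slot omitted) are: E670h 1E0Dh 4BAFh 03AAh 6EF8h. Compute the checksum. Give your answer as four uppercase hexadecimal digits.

One's-complement addition (fold any carry out of bit 15 back into bit 0):
  0xE670 + 0x1E0D = 0x1047D → wrap carry → 0x047E
  0x047E + 0x4BAF = 0x0502D
  0x502D + 0x03AA = 0x053D7
  0x53D7 + 0x6EF8 = 0x0C2CF
One's-complement sum = 0xC2CF.
Checksum = ~0xC2CF & 0xFFFF = 0x3D30.

3D30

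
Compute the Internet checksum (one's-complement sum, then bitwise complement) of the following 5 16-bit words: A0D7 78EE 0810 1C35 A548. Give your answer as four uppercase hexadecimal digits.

One's-complement addition (fold any carry out of bit 15 back into bit 0):
  0xA0D7 + 0x78EE = 0x119C5 → wrap carry → 0x19C6
  0x19C6 + 0x0810 = 0x021D6
  0x21D6 + 0x1C35 = 0x03E0B
  0x3E0B + 0xA548 = 0x0E353
One's-complement sum = 0xE353.
Checksum = ~0xE353 & 0xFFFF = 0x1CAC.

1CAC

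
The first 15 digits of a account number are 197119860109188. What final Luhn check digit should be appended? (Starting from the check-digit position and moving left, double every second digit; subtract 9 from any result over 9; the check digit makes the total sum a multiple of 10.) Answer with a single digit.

2

Partial digits right→left: 8 8 1 9 0 1 0 6 8 9 1 1 7 9 1
Double every second digit counting from the check-digit position (so the 1st, 3rd, 5th, ... of the partial from the right).
  doubled (with −9 where >9): 7 2 0 0 7 2 5 2 → sum 25
  kept as-is: 8 9 1 6 9 1 9 → sum 43
Total = 25 + 43 = 68.
Check digit = (10 − (68 mod 10)) mod 10 = 2.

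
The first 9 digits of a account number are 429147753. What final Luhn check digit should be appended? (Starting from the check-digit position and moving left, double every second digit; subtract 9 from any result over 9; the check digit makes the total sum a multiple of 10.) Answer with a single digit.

9

Partial digits right→left: 3 5 7 7 4 1 9 2 4
Double every second digit counting from the check-digit position (so the 1st, 3rd, 5th, ... of the partial from the right).
  doubled (with −9 where >9): 6 5 8 9 8 → sum 36
  kept as-is: 5 7 1 2 → sum 15
Total = 36 + 15 = 51.
Check digit = (10 − (51 mod 10)) mod 10 = 9.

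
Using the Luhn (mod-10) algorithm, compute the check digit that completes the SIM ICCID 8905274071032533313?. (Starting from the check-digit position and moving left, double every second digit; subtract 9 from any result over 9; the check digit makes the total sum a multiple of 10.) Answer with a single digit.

0

Partial digits right→left: 3 1 3 3 3 5 2 3 0 1 7 0 4 7 2 5 0 9 8
Double every second digit counting from the check-digit position (so the 1st, 3rd, 5th, ... of the partial from the right).
  doubled (with −9 where >9): 6 6 6 4 0 5 8 4 0 7 → sum 46
  kept as-is: 1 3 5 3 1 0 7 5 9 → sum 34
Total = 46 + 34 = 80.
Check digit = (10 − (80 mod 10)) mod 10 = 0.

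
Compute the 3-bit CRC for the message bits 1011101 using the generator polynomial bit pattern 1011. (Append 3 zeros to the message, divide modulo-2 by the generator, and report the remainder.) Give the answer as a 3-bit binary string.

100

Append 3 zeros: 1011101000. Divide by 1011 (XOR where the leading bit is 1):
  pos 0: 1011 XOR 1011 = 0000
  pos 4: 1010 XOR 1011 = 0001
Remainder (last 3 bits) = 100. This is the CRC / FCS.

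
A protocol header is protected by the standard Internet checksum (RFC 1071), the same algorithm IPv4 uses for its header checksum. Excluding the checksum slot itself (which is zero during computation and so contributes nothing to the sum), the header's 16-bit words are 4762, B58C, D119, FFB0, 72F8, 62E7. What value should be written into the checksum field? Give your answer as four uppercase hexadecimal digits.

One's-complement addition (fold any carry out of bit 15 back into bit 0):
  0x4762 + 0xB58C = 0x0FCEE
  0xFCEE + 0xD119 = 0x1CE07 → wrap carry → 0xCE08
  0xCE08 + 0xFFB0 = 0x1CDB8 → wrap carry → 0xCDB9
  0xCDB9 + 0x72F8 = 0x140B1 → wrap carry → 0x40B2
  0x40B2 + 0x62E7 = 0x0A399
One's-complement sum = 0xA399.
Checksum = ~0xA399 & 0xFFFF = 0x5C66.

5C66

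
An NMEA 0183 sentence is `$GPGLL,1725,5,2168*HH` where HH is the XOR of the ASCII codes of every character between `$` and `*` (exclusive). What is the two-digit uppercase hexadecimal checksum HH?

XOR the ASCII codes of the payload characters:
  'G' = 0x47 → acc = 0x47
  'P' = 0x50 → acc = 0x17
  'G' = 0x47 → acc = 0x50
  'L' = 0x4C → acc = 0x1C
  'L' = 0x4C → acc = 0x50
  ',' = 0x2C → acc = 0x7C
  '1' = 0x31 → acc = 0x4D
  '7' = 0x37 → acc = 0x7A
  '2' = 0x32 → acc = 0x48
  '5' = 0x35 → acc = 0x7D
  ',' = 0x2C → acc = 0x51
  '5' = 0x35 → acc = 0x64
  ',' = 0x2C → acc = 0x48
  '2' = 0x32 → acc = 0x7A
  '1' = 0x31 → acc = 0x4B
  '6' = 0x36 → acc = 0x7D
  '8' = 0x38 → acc = 0x45
Checksum = 0x45.

45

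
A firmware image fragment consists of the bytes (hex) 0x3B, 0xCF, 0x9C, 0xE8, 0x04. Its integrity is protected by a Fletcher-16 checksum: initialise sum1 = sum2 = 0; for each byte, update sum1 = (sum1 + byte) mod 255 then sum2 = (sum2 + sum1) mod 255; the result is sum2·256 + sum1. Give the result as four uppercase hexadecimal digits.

1394

Running sums (mod 255):
  after byte 0 (0x3B): sum1=59, sum2=59
  after byte 1 (0xCF): sum1=11, sum2=70
  after byte 2 (0x9C): sum1=167, sum2=237
  after byte 3 (0xE8): sum1=144, sum2=126
  after byte 4 (0x04): sum1=148, sum2=19
Checksum = sum2·256 + sum1 = 19·256 + 148 = 5012 = 0x1394.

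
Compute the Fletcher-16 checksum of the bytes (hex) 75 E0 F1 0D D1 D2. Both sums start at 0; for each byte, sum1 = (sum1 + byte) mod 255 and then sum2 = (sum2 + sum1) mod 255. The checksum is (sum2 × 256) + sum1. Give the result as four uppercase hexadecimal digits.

Running sums (mod 255):
  after byte 0 (75): sum1=117, sum2=117
  after byte 1 (E0): sum1=86, sum2=203
  after byte 2 (F1): sum1=72, sum2=20
  after byte 3 (0D): sum1=85, sum2=105
  after byte 4 (D1): sum1=39, sum2=144
  after byte 5 (D2): sum1=249, sum2=138
Checksum = sum2·256 + sum1 = 138·256 + 249 = 35577 = 0x8AF9.

8AF9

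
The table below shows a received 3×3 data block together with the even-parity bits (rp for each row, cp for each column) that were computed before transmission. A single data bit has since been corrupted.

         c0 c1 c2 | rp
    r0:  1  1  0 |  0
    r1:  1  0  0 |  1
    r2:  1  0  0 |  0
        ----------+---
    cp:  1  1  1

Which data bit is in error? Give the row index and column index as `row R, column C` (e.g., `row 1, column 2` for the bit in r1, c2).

Recompute each row's even parity and compare to rp:
  r0: data parity 0, sent rp 0 → ok
  r1: data parity 1, sent rp 1 → ok
  r2: data parity 1, sent rp 0 → mismatch
Recompute each column's even parity and compare to cp:
  c0: data parity 1, sent cp 1 → ok
  c1: data parity 1, sent cp 1 → ok
  c2: data parity 0, sent cp 1 → mismatch
Exactly one row (r2) and one column (c2) fail → the flipped bit is at their intersection.

row 2, column 2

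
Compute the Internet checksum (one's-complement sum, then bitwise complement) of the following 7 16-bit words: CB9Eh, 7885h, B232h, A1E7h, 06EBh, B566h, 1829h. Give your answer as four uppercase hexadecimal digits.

9346

One's-complement addition (fold any carry out of bit 15 back into bit 0):
  0xCB9E + 0x7885 = 0x14423 → wrap carry → 0x4424
  0x4424 + 0xB232 = 0x0F656
  0xF656 + 0xA1E7 = 0x1983D → wrap carry → 0x983E
  0x983E + 0x06EB = 0x09F29
  0x9F29 + 0xB566 = 0x1548F → wrap carry → 0x5490
  0x5490 + 0x1829 = 0x06CB9
One's-complement sum = 0x6CB9.
Checksum = ~0x6CB9 & 0xFFFF = 0x9346.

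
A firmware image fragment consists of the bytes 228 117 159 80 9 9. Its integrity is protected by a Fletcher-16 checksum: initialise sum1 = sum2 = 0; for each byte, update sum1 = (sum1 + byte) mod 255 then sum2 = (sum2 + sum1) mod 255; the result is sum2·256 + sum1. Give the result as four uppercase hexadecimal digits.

335C

Running sums (mod 255):
  after byte 0 (228): sum1=228, sum2=228
  after byte 1 (117): sum1=90, sum2=63
  after byte 2 (159): sum1=249, sum2=57
  after byte 3 (80): sum1=74, sum2=131
  after byte 4 (9): sum1=83, sum2=214
  after byte 5 (9): sum1=92, sum2=51
Checksum = sum2·256 + sum1 = 51·256 + 92 = 13148 = 0x335C.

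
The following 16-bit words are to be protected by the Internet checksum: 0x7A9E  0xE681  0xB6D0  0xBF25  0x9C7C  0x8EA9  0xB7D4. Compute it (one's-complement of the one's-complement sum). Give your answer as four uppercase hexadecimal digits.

45EE

One's-complement addition (fold any carry out of bit 15 back into bit 0):
  0x7A9E + 0xE681 = 0x1611F → wrap carry → 0x6120
  0x6120 + 0xB6D0 = 0x117F0 → wrap carry → 0x17F1
  0x17F1 + 0xBF25 = 0x0D716
  0xD716 + 0x9C7C = 0x17392 → wrap carry → 0x7393
  0x7393 + 0x8EA9 = 0x1023C → wrap carry → 0x023D
  0x023D + 0xB7D4 = 0x0BA11
One's-complement sum = 0xBA11.
Checksum = ~0xBA11 & 0xFFFF = 0x45EE.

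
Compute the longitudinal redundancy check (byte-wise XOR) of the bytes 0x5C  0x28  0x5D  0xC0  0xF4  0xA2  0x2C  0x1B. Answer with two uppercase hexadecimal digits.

XOR the bytes together:
  start with 0x5C
  0x5C ⊕ 0x28 = 0x74
  0x74 ⊕ 0x5D = 0x29
  0x29 ⊕ 0xC0 = 0xE9
  0xE9 ⊕ 0xF4 = 0x1D
  0x1D ⊕ 0xA2 = 0xBF
  0xBF ⊕ 0x2C = 0x93
  0x93 ⊕ 0x1B = 0x88

88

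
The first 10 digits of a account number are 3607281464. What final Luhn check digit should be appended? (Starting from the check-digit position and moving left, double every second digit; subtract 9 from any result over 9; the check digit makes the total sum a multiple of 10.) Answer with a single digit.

Partial digits right→left: 4 6 4 1 8 2 7 0 6 3
Double every second digit counting from the check-digit position (so the 1st, 3rd, 5th, ... of the partial from the right).
  doubled (with −9 where >9): 8 8 7 5 3 → sum 31
  kept as-is: 6 1 2 0 3 → sum 12
Total = 31 + 12 = 43.
Check digit = (10 − (43 mod 10)) mod 10 = 7.

7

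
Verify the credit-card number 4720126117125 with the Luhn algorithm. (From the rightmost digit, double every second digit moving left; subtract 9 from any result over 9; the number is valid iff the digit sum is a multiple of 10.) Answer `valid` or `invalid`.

From the right, keep odd positions and double even positions (subtract 9 from any doubled value over 9):
  doubled (positions 2,4,...): 4 5 2 4 0 5 → sum 20
  kept (positions 1,3,...): 5 1 1 6 1 2 4 → sum 20
Total = 40.
40 mod 10 = 0, so the number is valid.

valid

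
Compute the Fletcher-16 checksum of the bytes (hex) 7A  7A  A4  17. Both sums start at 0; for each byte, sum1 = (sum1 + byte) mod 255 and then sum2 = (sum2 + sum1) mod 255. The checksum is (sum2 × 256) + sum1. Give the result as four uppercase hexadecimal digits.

Running sums (mod 255):
  after byte 0 (7A): sum1=122, sum2=122
  after byte 1 (7A): sum1=244, sum2=111
  after byte 2 (A4): sum1=153, sum2=9
  after byte 3 (17): sum1=176, sum2=185
Checksum = sum2·256 + sum1 = 185·256 + 176 = 47536 = 0xB9B0.

B9B0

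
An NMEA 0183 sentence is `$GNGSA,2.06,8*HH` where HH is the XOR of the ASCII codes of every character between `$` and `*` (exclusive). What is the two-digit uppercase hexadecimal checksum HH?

XOR the ASCII codes of the payload characters:
  'G' = 0x47 → acc = 0x47
  'N' = 0x4E → acc = 0x09
  'G' = 0x47 → acc = 0x4E
  'S' = 0x53 → acc = 0x1D
  'A' = 0x41 → acc = 0x5C
  ',' = 0x2C → acc = 0x70
  '2' = 0x32 → acc = 0x42
  '.' = 0x2E → acc = 0x6C
  '0' = 0x30 → acc = 0x5C
  '6' = 0x36 → acc = 0x6A
  ',' = 0x2C → acc = 0x46
  '8' = 0x38 → acc = 0x7E
Checksum = 0x7E.

7E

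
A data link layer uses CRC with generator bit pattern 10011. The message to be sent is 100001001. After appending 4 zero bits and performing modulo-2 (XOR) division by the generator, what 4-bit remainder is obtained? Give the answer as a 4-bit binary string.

0111

Append 4 zeros: 1000010010000. Divide by 10011 (XOR where the leading bit is 1):
  pos 0: 10000 XOR 10011 = 00011
  pos 3: 11100 XOR 10011 = 01111
  pos 4: 11111 XOR 10011 = 01100
  pos 5: 11000 XOR 10011 = 01011
  pos 6: 10110 XOR 10011 = 00101
  pos 8: 10100 XOR 10011 = 00111
Remainder (last 4 bits) = 0111. This is the CRC / FCS.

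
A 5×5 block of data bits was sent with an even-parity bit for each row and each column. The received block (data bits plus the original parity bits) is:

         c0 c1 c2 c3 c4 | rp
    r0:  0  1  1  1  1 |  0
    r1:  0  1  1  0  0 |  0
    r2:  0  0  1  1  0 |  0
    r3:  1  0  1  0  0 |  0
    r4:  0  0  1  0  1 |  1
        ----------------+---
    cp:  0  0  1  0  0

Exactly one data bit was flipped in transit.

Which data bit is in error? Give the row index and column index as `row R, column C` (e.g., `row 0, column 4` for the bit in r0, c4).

Recompute each row's even parity and compare to rp:
  r0: data parity 0, sent rp 0 → ok
  r1: data parity 0, sent rp 0 → ok
  r2: data parity 0, sent rp 0 → ok
  r3: data parity 0, sent rp 0 → ok
  r4: data parity 0, sent rp 1 → mismatch
Recompute each column's even parity and compare to cp:
  c0: data parity 1, sent cp 0 → mismatch
  c1: data parity 0, sent cp 0 → ok
  c2: data parity 1, sent cp 1 → ok
  c3: data parity 0, sent cp 0 → ok
  c4: data parity 0, sent cp 0 → ok
Exactly one row (r4) and one column (c0) fail → the flipped bit is at their intersection.

row 4, column 0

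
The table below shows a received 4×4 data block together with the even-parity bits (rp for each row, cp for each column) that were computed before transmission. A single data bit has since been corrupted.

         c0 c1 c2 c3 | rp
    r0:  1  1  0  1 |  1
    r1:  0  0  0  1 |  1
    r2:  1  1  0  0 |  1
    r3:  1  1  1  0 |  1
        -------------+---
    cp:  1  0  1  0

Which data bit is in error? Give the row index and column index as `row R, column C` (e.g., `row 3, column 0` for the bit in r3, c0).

row 2, column 1

Recompute each row's even parity and compare to rp:
  r0: data parity 1, sent rp 1 → ok
  r1: data parity 1, sent rp 1 → ok
  r2: data parity 0, sent rp 1 → mismatch
  r3: data parity 1, sent rp 1 → ok
Recompute each column's even parity and compare to cp:
  c0: data parity 1, sent cp 1 → ok
  c1: data parity 1, sent cp 0 → mismatch
  c2: data parity 1, sent cp 1 → ok
  c3: data parity 0, sent cp 0 → ok
Exactly one row (r2) and one column (c1) fail → the flipped bit is at their intersection.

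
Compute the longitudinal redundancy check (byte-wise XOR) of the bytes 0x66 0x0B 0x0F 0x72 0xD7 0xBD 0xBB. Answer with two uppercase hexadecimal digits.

C1

XOR the bytes together:
  start with 0x66
  0x66 ⊕ 0x0B = 0x6D
  0x6D ⊕ 0x0F = 0x62
  0x62 ⊕ 0x72 = 0x10
  0x10 ⊕ 0xD7 = 0xC7
  0xC7 ⊕ 0xBD = 0x7A
  0x7A ⊕ 0xBB = 0xC1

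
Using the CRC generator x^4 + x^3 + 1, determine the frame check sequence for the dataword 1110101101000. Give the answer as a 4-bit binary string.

0100

Append 4 zeros: 11101011010000000. Divide by 11001 (XOR where the leading bit is 1):
  pos 0: 11101 XOR 11001 = 00100
  pos 2: 10001 XOR 11001 = 01000
  pos 3: 10001 XOR 11001 = 01000
  pos 4: 10000 XOR 11001 = 01001
  pos 5: 10011 XOR 11001 = 01010
  pos 6: 10100 XOR 11001 = 01101
  pos 7: 11010 XOR 11001 = 00011
  pos 10: 11000 XOR 11001 = 00001
Remainder (last 4 bits) = 0100. This is the CRC / FCS.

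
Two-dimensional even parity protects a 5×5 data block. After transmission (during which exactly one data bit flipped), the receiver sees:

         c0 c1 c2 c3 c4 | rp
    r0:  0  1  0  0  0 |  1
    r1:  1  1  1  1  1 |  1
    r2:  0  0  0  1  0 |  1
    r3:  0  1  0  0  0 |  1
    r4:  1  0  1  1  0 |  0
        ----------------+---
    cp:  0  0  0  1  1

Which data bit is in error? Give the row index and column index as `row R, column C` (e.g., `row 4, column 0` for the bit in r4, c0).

row 4, column 1

Recompute each row's even parity and compare to rp:
  r0: data parity 1, sent rp 1 → ok
  r1: data parity 1, sent rp 1 → ok
  r2: data parity 1, sent rp 1 → ok
  r3: data parity 1, sent rp 1 → ok
  r4: data parity 1, sent rp 0 → mismatch
Recompute each column's even parity and compare to cp:
  c0: data parity 0, sent cp 0 → ok
  c1: data parity 1, sent cp 0 → mismatch
  c2: data parity 0, sent cp 0 → ok
  c3: data parity 1, sent cp 1 → ok
  c4: data parity 1, sent cp 1 → ok
Exactly one row (r4) and one column (c1) fail → the flipped bit is at their intersection.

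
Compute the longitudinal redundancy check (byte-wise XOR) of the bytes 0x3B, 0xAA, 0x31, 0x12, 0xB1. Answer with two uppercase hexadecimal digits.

XOR the bytes together:
  start with 0x3B
  0x3B ⊕ 0xAA = 0x91
  0x91 ⊕ 0x31 = 0xA0
  0xA0 ⊕ 0x12 = 0xB2
  0xB2 ⊕ 0xB1 = 0x03

03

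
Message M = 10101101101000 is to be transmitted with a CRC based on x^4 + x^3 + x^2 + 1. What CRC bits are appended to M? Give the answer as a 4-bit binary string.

Append 4 zeros: 101011011010000000. Divide by 11101 (XOR where the leading bit is 1):
  pos 0: 10101 XOR 11101 = 01000
  pos 1: 10001 XOR 11101 = 01100
  pos 2: 11000 XOR 11101 = 00101
  pos 4: 10111 XOR 11101 = 01010
  pos 5: 10100 XOR 11101 = 01001
  pos 6: 10011 XOR 11101 = 01110
  pos 7: 11100 XOR 11101 = 00001
  pos 11: 10000 XOR 11101 = 01101
  pos 12: 11010 XOR 11101 = 00111
Remainder (last 4 bits) = 1110. This is the CRC / FCS.

1110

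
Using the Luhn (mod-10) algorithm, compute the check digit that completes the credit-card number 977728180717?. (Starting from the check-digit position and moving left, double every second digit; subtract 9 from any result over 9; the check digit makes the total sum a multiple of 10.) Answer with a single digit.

Partial digits right→left: 7 1 7 0 8 1 8 2 7 7 7 9
Double every second digit counting from the check-digit position (so the 1st, 3rd, 5th, ... of the partial from the right).
  doubled (with −9 where >9): 5 5 7 7 5 5 → sum 34
  kept as-is: 1 0 1 2 7 9 → sum 20
Total = 34 + 20 = 54.
Check digit = (10 − (54 mod 10)) mod 10 = 6.

6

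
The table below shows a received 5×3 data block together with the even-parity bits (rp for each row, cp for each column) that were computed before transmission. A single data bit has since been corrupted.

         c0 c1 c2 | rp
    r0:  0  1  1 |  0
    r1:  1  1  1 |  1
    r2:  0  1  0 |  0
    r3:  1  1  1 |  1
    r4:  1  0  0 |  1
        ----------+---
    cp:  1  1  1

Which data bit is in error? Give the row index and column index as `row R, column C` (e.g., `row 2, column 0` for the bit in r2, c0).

Recompute each row's even parity and compare to rp:
  r0: data parity 0, sent rp 0 → ok
  r1: data parity 1, sent rp 1 → ok
  r2: data parity 1, sent rp 0 → mismatch
  r3: data parity 1, sent rp 1 → ok
  r4: data parity 1, sent rp 1 → ok
Recompute each column's even parity and compare to cp:
  c0: data parity 1, sent cp 1 → ok
  c1: data parity 0, sent cp 1 → mismatch
  c2: data parity 1, sent cp 1 → ok
Exactly one row (r2) and one column (c1) fail → the flipped bit is at their intersection.

row 2, column 1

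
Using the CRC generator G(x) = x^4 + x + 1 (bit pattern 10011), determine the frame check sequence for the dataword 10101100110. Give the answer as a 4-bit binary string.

Append 4 zeros: 101011001100000. Divide by 10011 (XOR where the leading bit is 1):
  pos 0: 10101 XOR 10011 = 00110
  pos 2: 11010 XOR 10011 = 01001
  pos 3: 10010 XOR 10011 = 00001
  pos 7: 11100 XOR 10011 = 01111
  pos 8: 11110 XOR 10011 = 01101
  pos 9: 11010 XOR 10011 = 01001
  pos 10: 10010 XOR 10011 = 00001
Remainder (last 4 bits) = 0001. This is the CRC / FCS.

0001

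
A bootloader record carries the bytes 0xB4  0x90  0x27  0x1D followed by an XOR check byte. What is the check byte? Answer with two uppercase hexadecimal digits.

1E

XOR the bytes together:
  start with 0xB4
  0xB4 ⊕ 0x90 = 0x24
  0x24 ⊕ 0x27 = 0x03
  0x03 ⊕ 0x1D = 0x1E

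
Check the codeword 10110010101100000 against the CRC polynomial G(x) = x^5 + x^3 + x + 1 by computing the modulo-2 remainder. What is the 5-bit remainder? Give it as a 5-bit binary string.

01000

Modulo-2 division of 10110010101100000 by 101011:
  pos 0: 101100 XOR 101011 = 000111
  pos 3: 111101 XOR 101011 = 010110
  pos 4: 101100 XOR 101011 = 000111
  pos 7: 111110 XOR 101011 = 010101
  pos 8: 101010 XOR 101011 = 000001
Remainder = 01000 (nonzero — an error is detected).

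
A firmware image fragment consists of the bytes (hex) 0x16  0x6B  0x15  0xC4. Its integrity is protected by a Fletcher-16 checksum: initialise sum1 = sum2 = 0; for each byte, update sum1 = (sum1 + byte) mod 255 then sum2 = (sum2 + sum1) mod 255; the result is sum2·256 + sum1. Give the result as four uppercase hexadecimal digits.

Running sums (mod 255):
  after byte 0 (0x16): sum1=22, sum2=22
  after byte 1 (0x6B): sum1=129, sum2=151
  after byte 2 (0x15): sum1=150, sum2=46
  after byte 3 (0xC4): sum1=91, sum2=137
Checksum = sum2·256 + sum1 = 137·256 + 91 = 35163 = 0x895B.

895B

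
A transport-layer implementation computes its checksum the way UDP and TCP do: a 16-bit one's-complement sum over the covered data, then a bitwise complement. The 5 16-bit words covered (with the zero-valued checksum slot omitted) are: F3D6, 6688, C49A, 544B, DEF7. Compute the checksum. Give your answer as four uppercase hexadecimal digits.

One's-complement addition (fold any carry out of bit 15 back into bit 0):
  0xF3D6 + 0x6688 = 0x15A5E → wrap carry → 0x5A5F
  0x5A5F + 0xC49A = 0x11EF9 → wrap carry → 0x1EFA
  0x1EFA + 0x544B = 0x07345
  0x7345 + 0xDEF7 = 0x1523C → wrap carry → 0x523D
One's-complement sum = 0x523D.
Checksum = ~0x523D & 0xFFFF = 0xADC2.

ADC2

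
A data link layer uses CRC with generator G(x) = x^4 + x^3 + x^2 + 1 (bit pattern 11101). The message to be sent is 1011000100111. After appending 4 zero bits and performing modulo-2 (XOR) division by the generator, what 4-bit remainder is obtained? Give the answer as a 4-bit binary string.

1011

Append 4 zeros: 10110001001110000. Divide by 11101 (XOR where the leading bit is 1):
  pos 0: 10110 XOR 11101 = 01011
  pos 1: 10110 XOR 11101 = 01011
  pos 2: 10110 XOR 11101 = 01011
  pos 3: 10111 XOR 11101 = 01010
  pos 4: 10100 XOR 11101 = 01001
  pos 5: 10010 XOR 11101 = 01111
  pos 6: 11111 XOR 11101 = 00010
  pos 9: 10110 XOR 11101 = 01011
  pos 10: 10110 XOR 11101 = 01011
  pos 11: 10110 XOR 11101 = 01011
  pos 12: 10110 XOR 11101 = 01011
Remainder (last 4 bits) = 1011. This is the CRC / FCS.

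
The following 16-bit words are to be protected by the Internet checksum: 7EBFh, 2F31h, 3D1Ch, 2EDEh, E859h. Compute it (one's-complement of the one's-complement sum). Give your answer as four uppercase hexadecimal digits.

FDBA

One's-complement addition (fold any carry out of bit 15 back into bit 0):
  0x7EBF + 0x2F31 = 0x0ADF0
  0xADF0 + 0x3D1C = 0x0EB0C
  0xEB0C + 0x2EDE = 0x119EA → wrap carry → 0x19EB
  0x19EB + 0xE859 = 0x10244 → wrap carry → 0x0245
One's-complement sum = 0x0245.
Checksum = ~0x0245 & 0xFFFF = 0xFDBA.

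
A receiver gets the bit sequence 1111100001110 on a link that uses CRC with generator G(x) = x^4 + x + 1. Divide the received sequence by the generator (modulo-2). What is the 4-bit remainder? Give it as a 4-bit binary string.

Modulo-2 division of 1111100001110 by 10011:
  pos 0: 11111 XOR 10011 = 01100
  pos 1: 11000 XOR 10011 = 01011
  pos 2: 10110 XOR 10011 = 00101
  pos 4: 10100 XOR 10011 = 00111
  pos 6: 11111 XOR 10011 = 01100
  pos 7: 11001 XOR 10011 = 01010
  pos 8: 10100 XOR 10011 = 00111
Remainder = 0111 (nonzero — an error is detected).

0111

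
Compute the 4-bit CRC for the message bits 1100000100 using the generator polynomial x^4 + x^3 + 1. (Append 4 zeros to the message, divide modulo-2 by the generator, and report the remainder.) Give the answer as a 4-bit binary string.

Append 4 zeros: 11000001000000. Divide by 11001 (XOR where the leading bit is 1):
  pos 0: 11000 XOR 11001 = 00001
  pos 4: 10010 XOR 11001 = 01011
  pos 5: 10110 XOR 11001 = 01111
  pos 6: 11110 XOR 11001 = 00111
  pos 8: 11100 XOR 11001 = 00101
Remainder (last 4 bits) = 1010. This is the CRC / FCS.

1010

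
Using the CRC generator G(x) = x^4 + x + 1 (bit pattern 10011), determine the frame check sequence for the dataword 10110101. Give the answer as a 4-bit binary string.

1110

Append 4 zeros: 101101010000. Divide by 10011 (XOR where the leading bit is 1):
  pos 0: 10110 XOR 10011 = 00101
  pos 2: 10110 XOR 10011 = 00101
  pos 4: 10110 XOR 10011 = 00101
  pos 6: 10100 XOR 10011 = 00111
Remainder (last 4 bits) = 1110. This is the CRC / FCS.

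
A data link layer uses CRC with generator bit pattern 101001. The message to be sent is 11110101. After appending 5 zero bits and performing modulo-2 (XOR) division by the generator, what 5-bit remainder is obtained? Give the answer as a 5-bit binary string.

Append 5 zeros: 1111010100000. Divide by 101001 (XOR where the leading bit is 1):
  pos 0: 111101 XOR 101001 = 010100
  pos 1: 101000 XOR 101001 = 000001
  pos 6: 110000 XOR 101001 = 011001
  pos 7: 110010 XOR 101001 = 011011
Remainder (last 5 bits) = 11011. This is the CRC / FCS.

11011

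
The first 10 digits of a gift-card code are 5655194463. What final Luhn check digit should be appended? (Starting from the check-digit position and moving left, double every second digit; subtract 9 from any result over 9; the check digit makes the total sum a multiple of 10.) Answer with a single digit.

2

Partial digits right→left: 3 6 4 4 9 1 5 5 6 5
Double every second digit counting from the check-digit position (so the 1st, 3rd, 5th, ... of the partial from the right).
  doubled (with −9 where >9): 6 8 9 1 3 → sum 27
  kept as-is: 6 4 1 5 5 → sum 21
Total = 27 + 21 = 48.
Check digit = (10 − (48 mod 10)) mod 10 = 2.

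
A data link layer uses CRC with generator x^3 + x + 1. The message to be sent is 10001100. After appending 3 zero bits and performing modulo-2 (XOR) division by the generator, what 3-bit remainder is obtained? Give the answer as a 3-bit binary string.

001

Append 3 zeros: 10001100000. Divide by 1011 (XOR where the leading bit is 1):
  pos 0: 1000 XOR 1011 = 0011
  pos 2: 1111 XOR 1011 = 0100
  pos 3: 1000 XOR 1011 = 0011
  pos 5: 1100 XOR 1011 = 0111
  pos 6: 1110 XOR 1011 = 0101
  pos 7: 1010 XOR 1011 = 0001
Remainder (last 3 bits) = 001. This is the CRC / FCS.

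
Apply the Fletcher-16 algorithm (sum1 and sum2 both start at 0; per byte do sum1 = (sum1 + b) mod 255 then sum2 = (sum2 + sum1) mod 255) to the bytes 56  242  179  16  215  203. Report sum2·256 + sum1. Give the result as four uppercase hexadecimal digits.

Running sums (mod 255):
  after byte 0 (56): sum1=56, sum2=56
  after byte 1 (242): sum1=43, sum2=99
  after byte 2 (179): sum1=222, sum2=66
  after byte 3 (16): sum1=238, sum2=49
  after byte 4 (215): sum1=198, sum2=247
  after byte 5 (203): sum1=146, sum2=138
Checksum = sum2·256 + sum1 = 138·256 + 146 = 35474 = 0x8A92.

8A92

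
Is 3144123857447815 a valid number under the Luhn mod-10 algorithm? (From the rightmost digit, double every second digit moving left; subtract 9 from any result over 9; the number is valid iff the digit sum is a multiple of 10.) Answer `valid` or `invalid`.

invalid

From the right, keep odd positions and double even positions (subtract 9 from any doubled value over 9):
  doubled (positions 2,4,...): 2 5 8 1 6 2 8 6 → sum 38
  kept (positions 1,3,...): 5 8 4 7 8 2 4 1 → sum 39
Total = 77.
77 mod 10 = 7, so the number is invalid.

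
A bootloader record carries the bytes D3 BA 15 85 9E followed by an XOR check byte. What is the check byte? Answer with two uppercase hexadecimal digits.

XOR the bytes together:
  start with 0xD3
  0xD3 ⊕ 0xBA = 0x69
  0x69 ⊕ 0x15 = 0x7C
  0x7C ⊕ 0x85 = 0xF9
  0xF9 ⊕ 0x9E = 0x67

67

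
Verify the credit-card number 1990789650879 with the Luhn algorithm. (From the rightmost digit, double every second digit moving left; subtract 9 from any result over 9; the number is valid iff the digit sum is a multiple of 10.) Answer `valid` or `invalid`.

invalid

From the right, keep odd positions and double even positions (subtract 9 from any doubled value over 9):
  doubled (positions 2,4,...): 5 0 3 7 0 9 → sum 24
  kept (positions 1,3,...): 9 8 5 9 7 9 1 → sum 48
Total = 72.
72 mod 10 = 2, so the number is invalid.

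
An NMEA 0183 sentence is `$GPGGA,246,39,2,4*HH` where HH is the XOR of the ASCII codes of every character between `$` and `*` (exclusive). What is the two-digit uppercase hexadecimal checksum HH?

XOR the ASCII codes of the payload characters:
  'G' = 0x47 → acc = 0x47
  'P' = 0x50 → acc = 0x17
  'G' = 0x47 → acc = 0x50
  'G' = 0x47 → acc = 0x17
  'A' = 0x41 → acc = 0x56
  ',' = 0x2C → acc = 0x7A
  '2' = 0x32 → acc = 0x48
  '4' = 0x34 → acc = 0x7C
  '6' = 0x36 → acc = 0x4A
  ',' = 0x2C → acc = 0x66
  '3' = 0x33 → acc = 0x55
  '9' = 0x39 → acc = 0x6C
  ',' = 0x2C → acc = 0x40
  '2' = 0x32 → acc = 0x72
  ',' = 0x2C → acc = 0x5E
  '4' = 0x34 → acc = 0x6A
Checksum = 0x6A.

6A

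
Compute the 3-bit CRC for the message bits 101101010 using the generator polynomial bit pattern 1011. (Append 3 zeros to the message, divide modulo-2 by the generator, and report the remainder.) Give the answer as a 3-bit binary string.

011

Append 3 zeros: 101101010000. Divide by 1011 (XOR where the leading bit is 1):
  pos 0: 1011 XOR 1011 = 0000
  pos 5: 1010 XOR 1011 = 0001
  pos 8: 1000 XOR 1011 = 0011
Remainder (last 3 bits) = 011. This is the CRC / FCS.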